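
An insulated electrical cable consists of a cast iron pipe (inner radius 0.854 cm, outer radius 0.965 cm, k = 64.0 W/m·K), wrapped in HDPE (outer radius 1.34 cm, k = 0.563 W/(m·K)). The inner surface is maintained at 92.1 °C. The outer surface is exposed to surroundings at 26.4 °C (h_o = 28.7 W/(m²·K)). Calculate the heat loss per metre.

Q' = 130 W/m

Resistance network (inner→outer):
  R'_cast iron = ln(0.00965/0.00854)/(2πk) = 0.1222/(2π·64.0) = 3.039×10^-4 m·K/W
  R'_HDPE = ln(0.0134/0.00965)/(2πk) = 0.3283/(2π·0.563) = 0.09281 m·K/W
  R'_conv,out = 1/(2πr h) = 1/(2π·0.0134·28.7) = 0.4138 m·K/W
ΣR = 3.039×10^-4 + 0.09281 + 0.4138 = 0.5069 m·K/W
Q' = ΔT/ΣR = (92.1 °C − 26.4 °C)/0.5069 = 130 W/m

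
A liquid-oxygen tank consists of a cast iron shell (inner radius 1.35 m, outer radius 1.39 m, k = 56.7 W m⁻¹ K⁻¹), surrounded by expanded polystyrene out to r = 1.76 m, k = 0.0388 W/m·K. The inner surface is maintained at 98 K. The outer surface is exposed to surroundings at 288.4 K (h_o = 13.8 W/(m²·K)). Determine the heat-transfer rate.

Treat each layer as a resistance in series:
  R_cast iron = (1/1.35 − 1/1.39)/(4πk) = 0.02132/(4π·56.7) = 2.992×10^-5 K/W
  R_expanded polystyrene = (1/1.39 − 1/1.76)/(4πk) = 0.1512/(4π·0.0388) = 0.3102 K/W
  R_conv,out = 1/(4πr²h) = 1/(4π·1.76²·13.8) = 0.001862 K/W
ΣR = 2.992×10^-5 + 0.3102 + 0.001862 = 0.3121 K/W
Q = ΔT/ΣR = (98 K − 288.4 K)/0.3121 = -610 W
(Negative Q ⇒ heat flows inward; heat gain = 610 W.)

Q = 610 W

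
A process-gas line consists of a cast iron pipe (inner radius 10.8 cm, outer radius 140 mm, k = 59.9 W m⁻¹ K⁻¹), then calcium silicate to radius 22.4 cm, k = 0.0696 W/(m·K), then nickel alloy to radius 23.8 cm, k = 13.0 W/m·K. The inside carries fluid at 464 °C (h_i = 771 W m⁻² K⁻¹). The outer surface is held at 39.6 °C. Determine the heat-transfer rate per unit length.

Q' = 394 W/m

Resistance network (inner→outer):
  R'_conv,in = 1/(2πr h) = 1/(2π·0.108·771) = 0.001911 m·K/W
  R'_cast iron = ln(0.140/0.108)/(2πk) = 0.2595/(2π·59.9) = 6.895×10^-4 m·K/W
  R'_calcium silicate = ln(0.224/0.140)/(2πk) = 0.4700/(2π·0.0696) = 1.075 m·K/W
  R'_nickel alloy = ln(0.238/0.224)/(2πk) = 0.06062/(2π·13.0) = 7.422×10^-4 m·K/W
ΣR = 0.001911 + 6.895×10^-4 + 1.075 + 7.422×10^-4 = 1.078 m·K/W
Q' = ΔT/ΣR = (464 °C − 39.6 °C)/1.078 = 394 W/m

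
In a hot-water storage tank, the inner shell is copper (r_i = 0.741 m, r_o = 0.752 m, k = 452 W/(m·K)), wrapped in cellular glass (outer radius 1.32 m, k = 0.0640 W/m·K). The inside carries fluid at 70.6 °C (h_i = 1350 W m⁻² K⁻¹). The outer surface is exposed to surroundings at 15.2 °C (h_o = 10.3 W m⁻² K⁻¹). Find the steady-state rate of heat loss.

Q = 77.4 W

Series thermal resistances, inner to outer:
  R_conv,in = 1/(4πr²h) = 1/(4π·0.741²·1350) = 1.074×10^-4 K/W
  R_copper = (1/0.741 − 1/0.752)/(4πk) = 0.01974/(4π·452) = 3.475×10^-6 K/W
  R_cellular glass = (1/0.752 − 1/1.32)/(4πk) = 0.5722/(4π·0.0640) = 0.7115 K/W
  R_conv,out = 1/(4πr²h) = 1/(4π·1.32²·10.3) = 0.004434 K/W
ΣR = 1.074×10^-4 + 3.475×10^-6 + 0.7115 + 0.004434 = 0.7160 K/W
Q = ΔT/ΣR = (70.6 °C − 15.2 °C)/0.7160 = 77.4 W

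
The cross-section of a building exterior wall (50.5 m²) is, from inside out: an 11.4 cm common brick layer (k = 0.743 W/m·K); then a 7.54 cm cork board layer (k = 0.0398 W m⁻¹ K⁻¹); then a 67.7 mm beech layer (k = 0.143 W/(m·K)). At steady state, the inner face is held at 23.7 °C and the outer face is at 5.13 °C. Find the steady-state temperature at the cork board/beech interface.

T = 8.62 °C

Treat each layer as a resistance in series:
  R_common brick = L/(kA) = 0.114/(0.743·50.5) = 0.003038 K/W
  R_cork board = L/(kA) = 0.0754/(0.0398·50.5) = 0.03751 K/W
  R_beech = L/(kA) = 0.0677/(0.143·50.5) = 0.009375 K/W
ΣR = 0.003038 + 0.03751 + 0.009375 = 0.04992 K/W
Q = ΔT/ΣR = (23.7 °C − 5.13 °C)/0.04992 = 372.0 W
From the inner boundary to the cork board/beech interface, ΣR_partial = 0.04055 K/W.
T_interface = T_in − Q·ΣR_partial = 23.7 °C − (372.0)(0.04055) = 8.62 °C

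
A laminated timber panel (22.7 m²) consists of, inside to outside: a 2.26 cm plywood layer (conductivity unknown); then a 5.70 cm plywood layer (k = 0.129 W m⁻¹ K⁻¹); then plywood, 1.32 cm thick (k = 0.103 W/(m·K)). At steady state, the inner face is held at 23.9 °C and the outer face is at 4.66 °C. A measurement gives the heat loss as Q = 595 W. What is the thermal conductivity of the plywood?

ΣR = ΔT/Q = |23.9 − 4.66|/595 = 0.03234 K/W
Known resistances:
  R_plywood = L/(kA) = 0.0570/(0.129·22.7) = 0.01947 K/W
  R_plywood = L/(kA) = 0.0132/(0.103·22.7) = 0.005646 K/W
R_plywood = ΣR − ΣR_known = 0.03234 − 0.02512 = 0.007220 K/W
L/(kA) = 0.007220 ⇒ k = 0.0226/(0.007220·22.7) = 0.138 W/m·K

k = 0.138 W/m·K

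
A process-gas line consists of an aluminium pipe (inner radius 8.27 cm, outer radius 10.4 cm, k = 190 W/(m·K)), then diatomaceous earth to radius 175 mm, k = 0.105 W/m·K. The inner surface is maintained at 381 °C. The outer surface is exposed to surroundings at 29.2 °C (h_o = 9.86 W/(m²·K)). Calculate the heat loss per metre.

Resistance network (inner→outer):
  R'_aluminium = ln(0.104/0.0827)/(2πk) = 0.2292/(2π·190) = 1.920×10^-4 m·K/W
  R'_diatomaceous earth = ln(0.175/0.104)/(2πk) = 0.5204/(2π·0.105) = 0.7888 m·K/W
  R'_conv,out = 1/(2πr h) = 1/(2π·0.175·9.86) = 0.09224 m·K/W
ΣR = 1.920×10^-4 + 0.7888 + 0.09224 = 0.8812 m·K/W
Q' = ΔT/ΣR = (381 °C − 29.2 °C)/0.8812 = 399 W/m

Q' = 399 W/m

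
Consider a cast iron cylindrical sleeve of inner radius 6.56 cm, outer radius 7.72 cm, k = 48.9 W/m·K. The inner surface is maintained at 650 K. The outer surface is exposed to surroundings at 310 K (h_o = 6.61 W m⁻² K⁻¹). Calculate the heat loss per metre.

Series thermal resistances, inner to outer:
  R'_cast iron = ln(0.0772/0.0656)/(2πk) = 0.1628/(2π·48.9) = 5.299×10^-4 m·K/W
  R'_conv,out = 1/(2πr h) = 1/(2π·0.0772·6.61) = 0.3119 m·K/W
ΣR = 5.299×10^-4 + 0.3119 = 0.3124 m·K/W
Q' = ΔT/ΣR = (650 K − 310 K)/0.3124 = 1090 W/m

Q' = 1090 W/m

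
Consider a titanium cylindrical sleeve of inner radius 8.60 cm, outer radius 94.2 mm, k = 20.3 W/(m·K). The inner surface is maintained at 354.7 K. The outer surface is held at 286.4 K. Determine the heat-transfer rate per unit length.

Q' = 2πk·ΔT/ln(r₂/r₁) = 2π × 20.3 × 68.3 / ln(0.0942/0.0860) = 95700 W/m

Q' = 95.7 kW/m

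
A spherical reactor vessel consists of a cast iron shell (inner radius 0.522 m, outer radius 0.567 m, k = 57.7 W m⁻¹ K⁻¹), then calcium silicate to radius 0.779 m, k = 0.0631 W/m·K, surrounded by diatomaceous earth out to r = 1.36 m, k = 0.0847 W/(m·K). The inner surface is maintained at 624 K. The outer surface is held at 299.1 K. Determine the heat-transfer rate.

Q = 290 W

Series thermal resistances, inner to outer:
  R_cast iron = (1/0.522 − 1/0.567)/(4πk) = 0.1520/(4π·57.7) = 2.097×10^-4 K/W
  R_calcium silicate = (1/0.567 − 1/0.779)/(4πk) = 0.4800/(4π·0.0631) = 0.6053 K/W
  R_diatomaceous earth = (1/0.779 − 1/1.36)/(4πk) = 0.5484/(4π·0.0847) = 0.5152 K/W
ΣR = 2.097×10^-4 + 0.6053 + 0.5152 = 1.121 K/W
Q = ΔT/ΣR = (624 K − 299.1 K)/1.121 = 290 W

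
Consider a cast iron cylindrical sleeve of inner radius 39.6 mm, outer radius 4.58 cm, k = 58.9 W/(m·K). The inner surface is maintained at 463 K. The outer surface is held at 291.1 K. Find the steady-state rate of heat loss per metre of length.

Q' = 2πk·ΔT/ln(r₂/r₁) = 2π × 58.9 × 171.9 / ln(0.0458/0.0396) = 4.37×10^5 W/m

Q' = 4.37×10^5 W/m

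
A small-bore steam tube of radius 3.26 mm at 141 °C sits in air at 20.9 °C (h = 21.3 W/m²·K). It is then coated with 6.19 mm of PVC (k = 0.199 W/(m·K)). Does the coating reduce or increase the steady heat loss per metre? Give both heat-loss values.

increases: 52.4 → 73.1 W/m

Critical radius for a cylinder: r_cr = k/h = 0.00934 m = 0.934 cm.
Outer radius after coating: r₂ = 0.00326 + 0.00619 = 0.00945 m.
r₁ < r_cr < r₂: heat loss rises to a maximum at r_cr then falls. Whether the coating helps depends on whether Q(r₂) has dropped back below Q(r₁).
Bare: R = 1/(2πr₁h) = 2.292 m·K/W; Q = 120.1/2.292 = 52.4 W/m.
Coated: R = R_cond + R_conv = 1.642 m·K/W; Q = 120.1/1.642 = 73.1 W/m.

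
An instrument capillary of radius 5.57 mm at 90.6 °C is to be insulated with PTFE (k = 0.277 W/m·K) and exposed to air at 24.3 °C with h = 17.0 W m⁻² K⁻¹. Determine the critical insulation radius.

r_cr = 1.63 cm

For a cylinder, r_cr = k_ins/h = 0.277/17.0 = 0.0163 m = 1.63 cm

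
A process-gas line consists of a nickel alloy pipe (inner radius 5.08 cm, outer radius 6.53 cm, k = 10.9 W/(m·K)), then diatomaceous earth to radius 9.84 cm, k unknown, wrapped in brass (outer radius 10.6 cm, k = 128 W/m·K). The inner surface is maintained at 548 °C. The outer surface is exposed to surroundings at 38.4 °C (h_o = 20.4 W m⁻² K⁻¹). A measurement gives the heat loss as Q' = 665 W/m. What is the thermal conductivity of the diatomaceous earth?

k = 0.0947 W/m·K

ΣR = ΔT/Q' = |548 − 38.4|/665 = 0.7663 m·K/W
Known resistances:
  R'_nickel alloy = ln(0.0653/0.0508)/(2πk) = 0.2511/(2π·10.9) = 0.003666 m·K/W
  R'_brass = ln(0.106/0.0984)/(2πk) = 0.07440/(2π·128) = 9.251×10^-5 m·K/W
  R'_conv,out = 1/(2πr h) = 1/(2π·0.106·20.4) = 0.07360 m·K/W
R_diatomaceous earth = ΣR − ΣR_known = 0.7663 − 0.07736 = 0.6889 m·K/W
ln(r₂/r₁)/(2πk) = 0.6889 ⇒ k = 0.4100/(2π·0.6889) = 0.0947 W/m·K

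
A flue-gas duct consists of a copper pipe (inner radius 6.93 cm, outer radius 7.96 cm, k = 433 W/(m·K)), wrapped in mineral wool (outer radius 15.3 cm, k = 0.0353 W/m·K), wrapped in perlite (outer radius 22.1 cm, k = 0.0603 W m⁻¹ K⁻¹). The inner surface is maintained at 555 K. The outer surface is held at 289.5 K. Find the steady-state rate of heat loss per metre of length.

Treat each layer as a resistance in series:
  R'_copper = ln(0.0796/0.0693)/(2πk) = 0.1386/(2π·433) = 5.093×10^-5 m·K/W
  R'_mineral wool = ln(0.153/0.0796)/(2πk) = 0.6534/(2π·0.0353) = 2.946 m·K/W
  R'_perlite = ln(0.221/0.153)/(2πk) = 0.3677/(2π·0.0603) = 0.9706 m·K/W
ΣR = 5.093×10^-5 + 2.946 + 0.9706 = 3.917 m·K/W
Q' = ΔT/ΣR = (555 K − 289.5 K)/3.917 = 67.8 W/m

Q' = 67.8 W/m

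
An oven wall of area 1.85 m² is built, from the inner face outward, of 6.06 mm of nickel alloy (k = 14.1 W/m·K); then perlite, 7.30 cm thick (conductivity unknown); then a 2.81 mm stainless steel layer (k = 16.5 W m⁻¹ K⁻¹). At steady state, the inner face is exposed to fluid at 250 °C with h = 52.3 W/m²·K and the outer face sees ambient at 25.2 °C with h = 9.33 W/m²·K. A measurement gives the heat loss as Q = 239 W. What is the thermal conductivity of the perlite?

k = 0.0453 W/m·K

ΣR = ΔT/Q = |250 − 25.2|/239 = 0.9406 K/W
Known resistances:
  R_conv,in = 1/(hA) = 1/(52.3·1.85) = 0.01034 K/W
  R_nickel alloy = L/(kA) = 0.00606/(14.1·1.85) = 2.323×10^-4 K/W
  R_stainless steel = L/(kA) = 0.00281/(16.5·1.85) = 9.206×10^-5 K/W
  R_conv,out = 1/(hA) = 1/(9.33·1.85) = 0.05794 K/W
R_perlite = ΣR − ΣR_known = 0.9406 − 0.06860 = 0.8720 K/W
L/(kA) = 0.8720 ⇒ k = 0.0730/(0.8720·1.85) = 0.0453 W/m·K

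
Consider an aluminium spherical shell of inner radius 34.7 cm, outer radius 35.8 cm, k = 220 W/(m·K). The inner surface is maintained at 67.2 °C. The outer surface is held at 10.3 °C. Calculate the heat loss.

Q = 1.78×10^6 W

Q = 4πk·ΔT/(1/r₁ − 1/r₂) = 4π × 220 × 56.9 / (1/0.347 − 1/0.358) = 1.78×10^6 W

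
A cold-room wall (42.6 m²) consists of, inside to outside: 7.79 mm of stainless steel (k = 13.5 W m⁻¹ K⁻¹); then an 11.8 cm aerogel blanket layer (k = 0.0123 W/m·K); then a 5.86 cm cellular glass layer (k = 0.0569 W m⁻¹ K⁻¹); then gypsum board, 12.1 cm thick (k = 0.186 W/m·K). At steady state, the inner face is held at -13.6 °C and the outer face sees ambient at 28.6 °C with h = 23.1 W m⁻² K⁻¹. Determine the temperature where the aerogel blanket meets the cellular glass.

T = 22.2 °C

Resistance network (inner→outer):
  R_stainless steel = L/(kA) = 0.00779/(13.5·42.6) = 1.355×10^-5 K/W
  R_aerogel blanket = L/(kA) = 0.118/(0.0123·42.6) = 0.2252 K/W
  R_cellular glass = L/(kA) = 0.0586/(0.0569·42.6) = 0.02418 K/W
  R_gypsum board = L/(kA) = 0.121/(0.186·42.6) = 0.01527 K/W
  R_conv,out = 1/(hA) = 1/(23.1·42.6) = 0.001016 K/W
ΣR = 1.355×10^-5 + 0.2252 + 0.02418 + 0.01527 + 0.001016 = 0.2657 K/W
Q = ΔT/ΣR = (-13.6 °C − 28.6 °C)/0.2657 = -158.8 W
From the inner boundary to the aerogel blanket/cellular glass interface, ΣR_partial = 0.2252 K/W.
T_interface = T_in − Q·ΣR_partial = -13.6 °C − (-158.8)(0.2252) = 22.2 °C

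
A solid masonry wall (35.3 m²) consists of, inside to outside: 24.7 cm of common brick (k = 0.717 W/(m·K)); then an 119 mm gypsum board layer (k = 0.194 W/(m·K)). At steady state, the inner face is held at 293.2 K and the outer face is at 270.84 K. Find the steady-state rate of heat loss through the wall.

Series thermal resistances, inner to outer:
  R_common brick = L/(kA) = 0.247/(0.717·35.3) = 0.009759 K/W
  R_gypsum board = L/(kA) = 0.119/(0.194·35.3) = 0.01738 K/W
ΣR = 0.009759 + 0.01738 = 0.02714 K/W
Q = ΔT/ΣR = (293.2 K − 270.84 K)/0.02714 = 824 W

Q = 824 W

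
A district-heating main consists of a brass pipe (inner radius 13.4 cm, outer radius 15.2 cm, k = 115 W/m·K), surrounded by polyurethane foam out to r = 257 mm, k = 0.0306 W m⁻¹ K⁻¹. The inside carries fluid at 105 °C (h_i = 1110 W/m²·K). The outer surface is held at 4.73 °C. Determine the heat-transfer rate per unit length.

Series thermal resistances, inner to outer:
  R'_conv,in = 1/(2πr h) = 1/(2π·0.134·1110) = 0.001070 m·K/W
  R'_brass = ln(0.152/0.134)/(2πk) = 0.1260/(2π·115) = 1.744×10^-4 m·K/W
  R'_polyurethane foam = ln(0.257/0.152)/(2πk) = 0.5252/(2π·0.0306) = 2.732 m·K/W
ΣR = 0.001070 + 1.744×10^-4 + 2.732 = 2.733 m·K/W
Q' = ΔT/ΣR = (105 °C − 4.73 °C)/2.733 = 36.7 W/m

Q' = 36.7 W/m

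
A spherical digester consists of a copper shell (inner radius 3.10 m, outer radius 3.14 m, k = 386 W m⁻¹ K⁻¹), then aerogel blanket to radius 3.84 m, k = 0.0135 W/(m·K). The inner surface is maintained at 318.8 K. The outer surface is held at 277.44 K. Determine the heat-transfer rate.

Q = 121 W

Series thermal resistances, inner to outer:
  R_copper = (1/3.10 − 1/3.14)/(4πk) = 0.004109/(4π·386) = 8.472×10^-7 K/W
  R_aerogel blanket = (1/3.14 − 1/3.84)/(4πk) = 0.05805/(4π·0.0135) = 0.3422 K/W
ΣR = 8.472×10^-7 + 0.3422 = 0.3422 K/W
Q = ΔT/ΣR = (318.8 K − 277.44 K)/0.3422 = 121 W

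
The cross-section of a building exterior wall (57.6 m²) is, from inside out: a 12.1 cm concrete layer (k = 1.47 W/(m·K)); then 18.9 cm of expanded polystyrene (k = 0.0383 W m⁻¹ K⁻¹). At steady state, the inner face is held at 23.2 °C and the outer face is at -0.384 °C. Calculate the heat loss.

Resistance network (inner→outer):
  R_concrete = L/(kA) = 0.121/(1.47·57.6) = 0.001429 K/W
  R_expanded polystyrene = L/(kA) = 0.189/(0.0383·57.6) = 0.08567 K/W
ΣR = 0.001429 + 0.08567 = 0.08710 K/W
Q = ΔT/ΣR = (23.2 °C − -0.384 °C)/0.08710 = 271 W

Q = 271 W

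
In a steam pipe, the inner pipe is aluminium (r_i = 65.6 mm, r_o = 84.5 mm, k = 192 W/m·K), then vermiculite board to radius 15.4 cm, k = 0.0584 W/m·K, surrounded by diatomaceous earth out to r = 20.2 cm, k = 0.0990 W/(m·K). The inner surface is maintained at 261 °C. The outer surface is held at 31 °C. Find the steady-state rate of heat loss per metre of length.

Q' = 111 W/m

Resistance network (inner→outer):
  R'_aluminium = ln(0.0845/0.0656)/(2πk) = 0.2532/(2π·192) = 2.099×10^-4 m·K/W
  R'_vermiculite board = ln(0.154/0.0845)/(2πk) = 0.6002/(2π·0.0584) = 1.636 m·K/W
  R'_diatomaceous earth = ln(0.202/0.154)/(2πk) = 0.2713/(2π·0.0990) = 0.4362 m·K/W
ΣR = 2.099×10^-4 + 1.636 + 0.4362 = 2.072 m·K/W
Q' = ΔT/ΣR = (261 °C − 31 °C)/2.072 = 111 W/m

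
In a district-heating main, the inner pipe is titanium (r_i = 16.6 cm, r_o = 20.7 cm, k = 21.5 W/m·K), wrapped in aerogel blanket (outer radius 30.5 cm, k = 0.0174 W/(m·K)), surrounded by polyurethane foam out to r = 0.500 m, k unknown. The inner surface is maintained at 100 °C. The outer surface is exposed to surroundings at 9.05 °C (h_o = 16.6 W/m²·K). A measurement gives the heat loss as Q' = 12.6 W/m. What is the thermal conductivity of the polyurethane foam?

k = 0.0215 W/m·K

ΣR = ΔT/Q' = |100 − 9.05|/12.6 = 7.218 m·K/W
Known resistances:
  R'_titanium = ln(0.207/0.166)/(2πk) = 0.2207/(2π·21.5) = 0.001634 m·K/W
  R'_aerogel blanket = ln(0.305/0.207)/(2πk) = 0.3876/(2π·0.0174) = 3.545 m·K/W
  R'_conv,out = 1/(2πr h) = 1/(2π·0.500·16.6) = 0.01918 m·K/W
R_polyurethane foam = ΣR − ΣR_known = 7.218 − 3.566 = 3.652 m·K/W
ln(r₂/r₁)/(2πk) = 3.652 ⇒ k = 0.4943/(2π·3.652) = 0.0215 W/m·K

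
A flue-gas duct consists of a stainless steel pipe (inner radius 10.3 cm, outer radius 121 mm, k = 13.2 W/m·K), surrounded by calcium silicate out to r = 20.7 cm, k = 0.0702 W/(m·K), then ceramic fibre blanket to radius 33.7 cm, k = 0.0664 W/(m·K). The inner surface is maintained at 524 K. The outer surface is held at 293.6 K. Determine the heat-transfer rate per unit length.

Treat each layer as a resistance in series:
  R'_stainless steel = ln(0.121/0.103)/(2πk) = 0.1611/(2π·13.2) = 0.001942 m·K/W
  R'_calcium silicate = ln(0.207/0.121)/(2πk) = 0.5369/(2π·0.0702) = 1.217 m·K/W
  R'_ceramic fibre blanket = ln(0.337/0.207)/(2πk) = 0.4874/(2π·0.0664) = 1.168 m·K/W
ΣR = 0.001942 + 1.217 + 1.168 = 2.387 m·K/W
Q' = ΔT/ΣR = (524 K − 293.6 K)/2.387 = 96.5 W/m

Q' = 96.5 W/m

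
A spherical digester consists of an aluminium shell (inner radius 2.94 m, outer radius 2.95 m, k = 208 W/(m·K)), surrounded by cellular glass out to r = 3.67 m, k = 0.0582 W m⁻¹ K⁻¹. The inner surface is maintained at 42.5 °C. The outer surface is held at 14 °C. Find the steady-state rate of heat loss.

Q = 313 W

Treat each layer as a resistance in series:
  R_aluminium = (1/2.94 − 1/2.95)/(4πk) = 0.001153/(4π·208) = 4.411×10^-7 K/W
  R_cellular glass = (1/2.95 − 1/3.67)/(4πk) = 0.06650/(4π·0.0582) = 0.09093 K/W
ΣR = 4.411×10^-7 + 0.09093 = 0.09093 K/W
Q = ΔT/ΣR = (42.5 °C − 14 °C)/0.09093 = 313 W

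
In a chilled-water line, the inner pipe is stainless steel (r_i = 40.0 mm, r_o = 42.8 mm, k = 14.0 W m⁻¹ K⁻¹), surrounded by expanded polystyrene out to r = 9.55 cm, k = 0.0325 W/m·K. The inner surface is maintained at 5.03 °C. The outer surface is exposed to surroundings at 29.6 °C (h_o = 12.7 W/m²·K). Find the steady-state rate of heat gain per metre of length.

Treat each layer as a resistance in series:
  R'_stainless steel = ln(0.0428/0.0400)/(2πk) = 0.06766/(2π·14.0) = 7.692×10^-4 m·K/W
  R'_expanded polystyrene = ln(0.0955/0.0428)/(2πk) = 0.8026/(2π·0.0325) = 3.930 m·K/W
  R'_conv,out = 1/(2πr h) = 1/(2π·0.0955·12.7) = 0.1312 m·K/W
ΣR = 7.692×10^-4 + 3.930 + 0.1312 = 4.062 m·K/W
Q' = ΔT/ΣR = (5.03 °C − 29.6 °C)/4.062 = -6.05 W/m
(Negative Q' ⇒ heat flows inward; heat gain = 6.05 W/m.)

Q' = 6.05 W/m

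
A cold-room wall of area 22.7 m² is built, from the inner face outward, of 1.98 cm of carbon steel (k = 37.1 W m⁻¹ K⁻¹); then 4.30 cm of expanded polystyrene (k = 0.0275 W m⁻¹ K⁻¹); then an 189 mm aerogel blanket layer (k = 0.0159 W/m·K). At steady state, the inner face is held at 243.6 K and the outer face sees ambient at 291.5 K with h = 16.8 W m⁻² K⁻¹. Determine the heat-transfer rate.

Resistance network (inner→outer):
  R_carbon steel = L/(kA) = 0.0198/(37.1·22.7) = 2.351×10^-5 K/W
  R_expanded polystyrene = L/(kA) = 0.0430/(0.0275·22.7) = 0.06888 K/W
  R_aerogel blanket = L/(kA) = 0.189/(0.0159·22.7) = 0.5236 K/W
  R_conv,out = 1/(hA) = 1/(16.8·22.7) = 0.002622 K/W
ΣR = 2.351×10^-5 + 0.06888 + 0.5236 + 0.002622 = 0.5951 K/W
Q = ΔT/ΣR = (243.6 K − 291.5 K)/0.5951 = -80.5 W
(Negative Q ⇒ heat flows inward; heat gain = 80.5 W.)

Q = 80.5 W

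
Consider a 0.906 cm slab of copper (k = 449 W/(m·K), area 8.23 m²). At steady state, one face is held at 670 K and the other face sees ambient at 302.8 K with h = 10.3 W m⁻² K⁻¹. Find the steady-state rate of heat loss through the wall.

Series thermal resistances, inner to outer:
  R_copper = L/(kA) = 0.00906/(449·8.23) = 2.452×10^-6 K/W
  R_conv,out = 1/(hA) = 1/(10.3·8.23) = 0.01180 K/W
ΣR = 2.452×10^-6 + 0.01180 = 0.01180 K/W
Q = ΔT/ΣR = (670 K − 302.8 K)/0.01180 = 31100 W

Q = 31100 W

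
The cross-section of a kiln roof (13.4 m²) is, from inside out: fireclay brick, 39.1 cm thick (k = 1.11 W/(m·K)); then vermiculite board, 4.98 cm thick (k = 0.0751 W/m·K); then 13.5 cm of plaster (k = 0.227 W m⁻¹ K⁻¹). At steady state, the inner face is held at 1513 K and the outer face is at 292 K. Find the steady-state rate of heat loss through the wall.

Q = 10.2 kW

Treat each layer as a resistance in series:
  R_fireclay brick = L/(kA) = 0.391/(1.11·13.4) = 0.02629 K/W
  R_vermiculite board = L/(kA) = 0.0498/(0.0751·13.4) = 0.04949 K/W
  R_plaster = L/(kA) = 0.135/(0.227·13.4) = 0.04438 K/W
ΣR = 0.02629 + 0.04949 + 0.04438 = 0.1202 K/W
Q = ΔT/ΣR = (1513 K − 292 K)/0.1202 = 10200 W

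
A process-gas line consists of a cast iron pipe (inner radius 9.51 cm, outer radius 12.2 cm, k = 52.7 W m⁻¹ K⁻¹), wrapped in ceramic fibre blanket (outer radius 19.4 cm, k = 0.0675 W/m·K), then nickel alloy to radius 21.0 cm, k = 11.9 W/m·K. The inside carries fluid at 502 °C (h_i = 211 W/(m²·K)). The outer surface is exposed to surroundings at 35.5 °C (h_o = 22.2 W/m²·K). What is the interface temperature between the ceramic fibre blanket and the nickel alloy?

Series thermal resistances, inner to outer:
  R'_conv,in = 1/(2πr h) = 1/(2π·0.0951·211) = 0.007932 m·K/W
  R'_cast iron = ln(0.122/0.0951)/(2πk) = 0.2491/(2π·52.7) = 7.523×10^-4 m·K/W
  R'_ceramic fibre blanket = ln(0.194/0.122)/(2πk) = 0.4638/(2π·0.0675) = 1.094 m·K/W
  R'_nickel alloy = ln(0.210/0.194)/(2πk) = 0.07925/(2π·11.9) = 0.001060 m·K/W
  R'_conv,out = 1/(2πr h) = 1/(2π·0.210·22.2) = 0.03414 m·K/W
ΣR = 0.007932 + 7.523×10^-4 + 1.094 + 0.001060 + 0.03414 = 1.138 m·K/W
Q' = ΔT/ΣR = (502 °C − 35.5 °C)/1.138 = 409.9 W/m
From the inner boundary to the ceramic fibre blanket/nickel alloy interface, ΣR_partial = 1.103 m·K/W.
T_interface = T_in − Q'·ΣR_partial = 502 °C − (409.9)(1.103) = 49.9 °C

T = 49.9 °C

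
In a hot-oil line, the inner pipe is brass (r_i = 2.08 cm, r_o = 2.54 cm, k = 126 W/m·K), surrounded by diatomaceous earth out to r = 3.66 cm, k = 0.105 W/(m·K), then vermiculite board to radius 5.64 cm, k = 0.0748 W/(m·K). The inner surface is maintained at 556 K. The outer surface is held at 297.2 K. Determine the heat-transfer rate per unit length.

Q' = 176 W/m

Series thermal resistances, inner to outer:
  R'_brass = ln(0.0254/0.0208)/(2πk) = 0.1998/(2π·126) = 2.524×10^-4 m·K/W
  R'_diatomaceous earth = ln(0.0366/0.0254)/(2πk) = 0.3653/(2π·0.105) = 0.5537 m·K/W
  R'_vermiculite board = ln(0.0564/0.0366)/(2πk) = 0.4324/(2π·0.0748) = 0.9201 m·K/W
ΣR = 2.524×10^-4 + 0.5537 + 0.9201 = 1.474 m·K/W
Q' = ΔT/ΣR = (556 K − 297.2 K)/1.474 = 176 W/m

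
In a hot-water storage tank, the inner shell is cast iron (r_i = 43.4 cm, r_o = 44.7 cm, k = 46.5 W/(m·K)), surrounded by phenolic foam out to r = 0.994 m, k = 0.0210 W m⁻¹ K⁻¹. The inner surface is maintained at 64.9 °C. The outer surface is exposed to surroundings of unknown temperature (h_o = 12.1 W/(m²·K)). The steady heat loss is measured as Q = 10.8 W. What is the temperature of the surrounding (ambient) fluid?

Sum the resistances:
  R_cast iron = (1/0.434 − 1/0.447)/(4πk) = 0.06701/(4π·46.5) = 1.147×10^-4 K/W
  R_phenolic foam = (1/0.447 − 1/0.994)/(4πk) = 1.231/(4π·0.0210) = 4.665 K/W
  R_conv,out = 1/(4πr²h) = 1/(4π·0.994²·12.1) = 0.006656 K/W
ΣR = 4.672 K/W
ΔT = Q·ΣR = 10.8 × 4.672 = 50.46 K
Heat flows outward, so T_out = T_in − ΔT = 64.9 − 50.46 = 14.4 °C

T_out = 14.4 °C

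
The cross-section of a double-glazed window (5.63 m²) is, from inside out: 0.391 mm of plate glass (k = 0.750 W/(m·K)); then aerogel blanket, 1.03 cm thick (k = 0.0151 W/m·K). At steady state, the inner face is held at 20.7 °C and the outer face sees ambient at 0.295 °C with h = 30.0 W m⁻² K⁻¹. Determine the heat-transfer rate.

Q = 160 W

Resistance network (inner→outer):
  R_plate glass = L/(kA) = 3.91×10^-4/(0.750·5.63) = 9.260×10^-5 K/W
  R_aerogel blanket = L/(kA) = 0.0103/(0.0151·5.63) = 0.1212 K/W
  R_conv,out = 1/(hA) = 1/(30.0·5.63) = 0.005921 K/W
ΣR = 9.260×10^-5 + 0.1212 + 0.005921 = 0.1272 K/W
Q = ΔT/ΣR = (20.7 °C − 0.295 °C)/0.1272 = 160 W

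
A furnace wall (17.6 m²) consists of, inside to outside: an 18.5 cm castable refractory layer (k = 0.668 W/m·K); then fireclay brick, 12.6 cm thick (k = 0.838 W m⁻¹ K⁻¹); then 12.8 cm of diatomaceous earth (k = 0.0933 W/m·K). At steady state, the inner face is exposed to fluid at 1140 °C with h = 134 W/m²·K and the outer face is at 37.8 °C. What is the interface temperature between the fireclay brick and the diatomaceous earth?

T = 875 °C

Series thermal resistances, inner to outer:
  R_conv,in = 1/(hA) = 1/(134·17.6) = 4.240×10^-4 K/W
  R_castable refractory = L/(kA) = 0.185/(0.668·17.6) = 0.01574 K/W
  R_fireclay brick = L/(kA) = 0.126/(0.838·17.6) = 0.008543 K/W
  R_diatomaceous earth = L/(kA) = 0.128/(0.0933·17.6) = 0.07795 K/W
ΣR = 4.240×10^-4 + 0.01574 + 0.008543 + 0.07795 = 0.1027 K/W
Q = ΔT/ΣR = (1140 °C − 37.8 °C)/0.1027 = 10730 W
From the inner boundary to the fireclay brick/diatomaceous earth interface, ΣR_partial = 0.02471 K/W.
T_interface = T_in − Q·ΣR_partial = 1140 °C − (10730)(0.02471) = 875 °C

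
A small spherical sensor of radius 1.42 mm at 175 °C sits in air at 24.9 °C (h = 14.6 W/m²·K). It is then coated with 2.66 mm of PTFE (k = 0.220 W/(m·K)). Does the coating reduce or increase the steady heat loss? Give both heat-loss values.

Critical radius for a sphere: r_cr = 2k/h = 0.0301 m = 3.01 cm.
Outer radius after coating: r₂ = 0.00142 + 0.00266 = 0.00408 m.
Since r₁ < r_cr and r₂ ≤ r_cr, the coating moves toward the maximum at r_cr — heat loss rises.
Bare: R = 1/(4πr₁²h) = 2703 K/W; Q = 150.1/2703 = 0.0555 W.
Coated: R = R_cond + R_conv = 493.5 K/W; Q = 150.1/493.5 = 0.304 W.

increases: 0.0555 → 0.304 W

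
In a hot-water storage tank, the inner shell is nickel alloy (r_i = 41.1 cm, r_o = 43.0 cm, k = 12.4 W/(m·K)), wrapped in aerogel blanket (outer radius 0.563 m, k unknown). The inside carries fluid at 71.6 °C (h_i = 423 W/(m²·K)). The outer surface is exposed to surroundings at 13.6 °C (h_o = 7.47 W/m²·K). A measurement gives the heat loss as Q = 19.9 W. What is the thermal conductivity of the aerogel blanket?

k = 0.0152 W/m·K

ΣR = ΔT/Q = |71.6 − 13.6|/19.9 = 2.915 K/W
Known resistances:
  R_conv,in = 1/(4πr²h) = 1/(4π·0.411²·423) = 0.001114 K/W
  R_nickel alloy = (1/0.411 − 1/0.430)/(4πk) = 0.1075/(4π·12.4) = 6.899×10^-4 K/W
  R_conv,out = 1/(4πr²h) = 1/(4π·0.563²·7.47) = 0.03361 K/W
R_aerogel blanket = ΣR − ΣR_known = 2.915 − 0.03541 = 2.880 K/W
(1/r₁−1/r₂)/(4πk) = 2.880 ⇒ k = 0.5494/(4π·2.880) = 0.0152 W/m·K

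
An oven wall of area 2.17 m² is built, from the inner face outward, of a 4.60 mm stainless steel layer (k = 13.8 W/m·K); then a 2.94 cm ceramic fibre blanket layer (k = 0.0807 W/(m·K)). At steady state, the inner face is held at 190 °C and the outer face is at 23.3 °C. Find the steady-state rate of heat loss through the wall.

Resistance network (inner→outer):
  R_stainless steel = L/(kA) = 0.00460/(13.8·2.17) = 1.536×10^-4 K/W
  R_ceramic fibre blanket = L/(kA) = 0.0294/(0.0807·2.17) = 0.1679 K/W
ΣR = 1.536×10^-4 + 0.1679 = 0.1681 K/W
Q = ΔT/ΣR = (190 °C − 23.3 °C)/0.1681 = 992 W

Q = 992 W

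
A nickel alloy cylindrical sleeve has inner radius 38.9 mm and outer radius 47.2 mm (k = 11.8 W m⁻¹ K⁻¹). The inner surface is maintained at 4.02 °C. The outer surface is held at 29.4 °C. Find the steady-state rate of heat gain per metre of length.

Q' = 2πk·ΔT/ln(r₂/r₁) = 2π × 11.8 × 25.38 / ln(0.0472/0.0389) = 9730 W/m

Q' = 9730 W/m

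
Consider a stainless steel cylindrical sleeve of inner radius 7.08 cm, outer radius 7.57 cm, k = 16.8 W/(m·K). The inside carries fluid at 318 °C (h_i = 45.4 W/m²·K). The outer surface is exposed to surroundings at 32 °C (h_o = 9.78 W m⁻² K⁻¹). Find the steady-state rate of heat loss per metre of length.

Resistance network (inner→outer):
  R'_conv,in = 1/(2πr h) = 1/(2π·0.0708·45.4) = 0.04951 m·K/W
  R'_stainless steel = ln(0.0757/0.0708)/(2πk) = 0.06692/(2π·16.8) = 6.340×10^-4 m·K/W
  R'_conv,out = 1/(2πr h) = 1/(2π·0.0757·9.78) = 0.2150 m·K/W
ΣR = 0.04951 + 6.340×10^-4 + 0.2150 = 0.2651 m·K/W
Q' = ΔT/ΣR = (318 °C − 32 °C)/0.2651 = 1080 W/m

Q' = 1080 W/m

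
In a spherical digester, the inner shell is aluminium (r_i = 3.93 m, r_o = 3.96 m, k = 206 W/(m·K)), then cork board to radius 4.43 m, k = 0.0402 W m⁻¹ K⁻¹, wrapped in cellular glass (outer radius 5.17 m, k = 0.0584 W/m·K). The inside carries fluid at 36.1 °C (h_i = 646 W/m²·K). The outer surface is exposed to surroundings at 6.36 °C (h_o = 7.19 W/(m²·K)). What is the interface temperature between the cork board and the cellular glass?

T = 19.9 °C

Series thermal resistances, inner to outer:
  R_conv,in = 1/(4πr²h) = 1/(4π·3.93²·646) = 7.976×10^-6 K/W
  R_aluminium = (1/3.93 − 1/3.96)/(4πk) = 0.001928/(4π·206) = 7.447×10^-7 K/W
  R_cork board = (1/3.96 − 1/4.43)/(4πk) = 0.02679/(4π·0.0402) = 0.05304 K/W
  R_cellular glass = (1/4.43 − 1/5.17)/(4πk) = 0.03231/(4π·0.0584) = 0.04403 K/W
  R_conv,out = 1/(4πr²h) = 1/(4π·5.17²·7.19) = 4.141×10^-4 K/W
ΣR = 7.976×10^-6 + 7.447×10^-7 + 0.05304 + 0.04403 + 4.141×10^-4 = 0.09749 K/W
Q = ΔT/ΣR = (36.1 °C − 6.36 °C)/0.09749 = 305.1 W
From the inner boundary to the cork board/cellular glass interface, ΣR_partial = 0.05305 K/W.
T_interface = T_in − Q·ΣR_partial = 36.1 °C − (305.1)(0.05305) = 19.9 °C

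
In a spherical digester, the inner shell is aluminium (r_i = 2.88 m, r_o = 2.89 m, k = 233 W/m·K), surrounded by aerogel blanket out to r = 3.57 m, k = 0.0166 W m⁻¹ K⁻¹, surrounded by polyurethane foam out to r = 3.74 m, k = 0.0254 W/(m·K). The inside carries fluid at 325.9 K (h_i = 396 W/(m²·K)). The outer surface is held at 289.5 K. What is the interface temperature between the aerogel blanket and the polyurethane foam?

Treat each layer as a resistance in series:
  R_conv,in = 1/(4πr²h) = 1/(4π·2.88²·396) = 2.423×10^-5 K/W
  R_aluminium = (1/2.88 − 1/2.89)/(4πk) = 0.001201/(4π·233) = 4.103×10^-7 K/W
  R_aerogel blanket = (1/2.89 − 1/3.57)/(4πk) = 0.06591/(4π·0.0166) = 0.3160 K/W
  R_polyurethane foam = (1/3.57 − 1/3.74)/(4πk) = 0.01273/(4π·0.0254) = 0.03989 K/W
ΣR = 2.423×10^-5 + 4.103×10^-7 + 0.3160 + 0.03989 = 0.3559 K/W
Q = ΔT/ΣR = (325.9 K − 289.5 K)/0.3559 = 102.3 W
From the inner boundary to the aerogel blanket/polyurethane foam interface, ΣR_partial = 0.3160 K/W.
T_interface = T_in − Q·ΣR_partial = 325.9 K − (102.3)(0.3160) = 293.6 K

T = 293.6 K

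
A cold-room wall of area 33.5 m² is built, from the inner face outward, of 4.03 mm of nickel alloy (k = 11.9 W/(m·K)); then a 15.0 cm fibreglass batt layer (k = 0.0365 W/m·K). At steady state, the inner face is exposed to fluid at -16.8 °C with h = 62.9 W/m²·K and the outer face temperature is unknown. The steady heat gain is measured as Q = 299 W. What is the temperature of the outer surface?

Series resistances:
  R_conv,in = 1/(hA) = 1/(62.9·33.5) = 4.746×10^-4 K/W
  R_nickel alloy = L/(kA) = 0.00403/(11.9·33.5) = 1.011×10^-5 K/W
  R_fibreglass batt = L/(kA) = 0.150/(0.0365·33.5) = 0.1227 K/W
ΣR = 0.1232 K/W
ΔT = Q·ΣR = 299 × 0.1232 = 36.84 K
Heat flows inward, so T_out = T_in + ΔT = -16.8 + 36.84 = 20.0 °C

T_out = 20.0 °C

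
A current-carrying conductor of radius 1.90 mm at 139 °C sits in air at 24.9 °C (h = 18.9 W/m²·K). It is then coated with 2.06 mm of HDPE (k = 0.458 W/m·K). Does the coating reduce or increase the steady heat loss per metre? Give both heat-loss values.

increases: 25.7 → 47.9 W/m

Critical radius for a cylinder: r_cr = k/h = 0.0242 m = 2.42 cm.
Outer radius after coating: r₂ = 0.00190 + 0.00206 = 0.00396 m.
Since r₁ < r_cr and r₂ ≤ r_cr, the coating moves toward the maximum at r_cr — heat loss rises.
Bare: R = 1/(2πr₁h) = 4.432 m·K/W; Q = 114.1/4.432 = 25.7 W/m.
Coated: R = R_cond + R_conv = 2.382 m·K/W; Q = 114.1/2.382 = 47.9 W/m.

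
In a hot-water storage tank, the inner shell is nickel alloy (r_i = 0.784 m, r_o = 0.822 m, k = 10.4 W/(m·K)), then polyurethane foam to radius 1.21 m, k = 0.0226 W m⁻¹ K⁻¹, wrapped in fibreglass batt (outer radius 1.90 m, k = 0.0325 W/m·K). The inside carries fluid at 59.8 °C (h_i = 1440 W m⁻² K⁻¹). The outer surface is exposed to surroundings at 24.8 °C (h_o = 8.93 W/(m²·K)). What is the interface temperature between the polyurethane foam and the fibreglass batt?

Treat each layer as a resistance in series:
  R_conv,in = 1/(4πr²h) = 1/(4π·0.784²·1440) = 8.991×10^-5 K/W
  R_nickel alloy = (1/0.784 − 1/0.822)/(4πk) = 0.05897/(4π·10.4) = 4.512×10^-4 K/W
  R_polyurethane foam = (1/0.822 − 1/1.21)/(4πk) = 0.3901/(4π·0.0226) = 1.374 K/W
  R_fibreglass batt = (1/1.21 − 1/1.90)/(4πk) = 0.3001/(4π·0.0325) = 0.7349 K/W
  R_conv,out = 1/(4πr²h) = 1/(4π·1.90²·8.93) = 0.002468 K/W
ΣR = 8.991×10^-5 + 4.512×10^-4 + 1.374 + 0.7349 + 0.002468 = 2.112 K/W
Q = ΔT/ΣR = (59.8 °C − 24.8 °C)/2.112 = 16.57 W
From the inner boundary to the polyurethane foam/fibreglass batt interface, ΣR_partial = 1.375 K/W.
T_interface = T_in − Q·ΣR_partial = 59.8 °C − (16.57)(1.375) = 37.0 °C

T = 37.0 °C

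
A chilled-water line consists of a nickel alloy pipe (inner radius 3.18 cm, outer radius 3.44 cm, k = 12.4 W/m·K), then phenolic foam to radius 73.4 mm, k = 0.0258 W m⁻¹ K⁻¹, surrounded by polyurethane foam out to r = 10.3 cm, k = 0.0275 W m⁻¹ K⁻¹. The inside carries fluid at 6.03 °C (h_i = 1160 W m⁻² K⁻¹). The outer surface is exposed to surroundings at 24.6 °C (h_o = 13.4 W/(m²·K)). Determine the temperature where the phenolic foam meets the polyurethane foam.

T = 18.9 °C

Series thermal resistances, inner to outer:
  R'_conv,in = 1/(2πr h) = 1/(2π·0.0318·1160) = 0.004315 m·K/W
  R'_nickel alloy = ln(0.0344/0.0318)/(2πk) = 0.07859/(2π·12.4) = 0.001009 m·K/W
  R'_phenolic foam = ln(0.0734/0.0344)/(2πk) = 0.7579/(2π·0.0258) = 4.675 m·K/W
  R'_polyurethane foam = ln(0.103/0.0734)/(2πk) = 0.3388/(2π·0.0275) = 1.961 m·K/W
  R'_conv,out = 1/(2πr h) = 1/(2π·0.103·13.4) = 0.1153 m·K/W
ΣR = 0.004315 + 0.001009 + 4.675 + 1.961 + 0.1153 = 6.757 m·K/W
Q' = ΔT/ΣR = (6.03 °C − 24.6 °C)/6.757 = -2.748 W/m
From the inner boundary to the phenolic foam/polyurethane foam interface, ΣR_partial = 4.680 m·K/W.
T_interface = T_in − Q'·ΣR_partial = 6.03 °C − (-2.748)(4.680) = 18.9 °C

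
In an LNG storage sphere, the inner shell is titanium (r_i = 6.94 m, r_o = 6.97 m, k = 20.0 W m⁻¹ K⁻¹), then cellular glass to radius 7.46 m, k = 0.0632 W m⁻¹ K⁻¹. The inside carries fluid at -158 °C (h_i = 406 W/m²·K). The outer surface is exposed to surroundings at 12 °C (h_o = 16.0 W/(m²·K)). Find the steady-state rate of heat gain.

Treat each layer as a resistance in series:
  R_conv,in = 1/(4πr²h) = 1/(4π·6.94²·406) = 4.070×10^-6 K/W
  R_titanium = (1/6.94 − 1/6.97)/(4πk) = 6.202×10^-4/(4π·20.0) = 2.468×10^-6 K/W
  R_cellular glass = (1/6.97 − 1/7.46)/(4πk) = 0.009424/(4π·0.0632) = 0.01187 K/W
  R_conv,out = 1/(4πr²h) = 1/(4π·7.46²·16.0) = 8.937×10^-5 K/W
ΣR = 4.070×10^-6 + 2.468×10^-6 + 0.01187 + 8.937×10^-5 = 0.01197 K/W
Q = ΔT/ΣR = (-158 °C − 12 °C)/0.01197 = -14200 W
(Negative Q ⇒ heat flows inward; heat gain = 14200 W.)

Q = 14.2 kW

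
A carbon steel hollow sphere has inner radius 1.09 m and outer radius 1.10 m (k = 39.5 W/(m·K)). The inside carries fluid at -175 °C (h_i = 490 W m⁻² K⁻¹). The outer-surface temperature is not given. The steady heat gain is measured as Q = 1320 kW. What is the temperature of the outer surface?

Sum the resistances:
  R_conv,in = 1/(4πr²h) = 1/(4π·1.09²·490) = 1.367×10^-4 K/W
  R_carbon steel = (1/1.09 − 1/1.10)/(4πk) = 0.008340/(4π·39.5) = 1.680×10^-5 K/W
ΣR = 1.535×10^-4 K/W
ΔT = Q·ΣR = 1.32×10^6 × 1.535×10^-4 = 202.6 K
Heat flows inward, so T_out = T_in + ΔT = -175 + 202.6 = 27.6 °C

T_out = 27.6 °C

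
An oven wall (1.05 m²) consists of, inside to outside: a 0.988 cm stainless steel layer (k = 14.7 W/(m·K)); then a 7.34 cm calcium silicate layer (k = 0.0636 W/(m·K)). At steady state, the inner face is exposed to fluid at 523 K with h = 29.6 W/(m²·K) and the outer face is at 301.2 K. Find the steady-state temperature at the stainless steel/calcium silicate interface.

Series thermal resistances, inner to outer:
  R_conv,in = 1/(hA) = 1/(29.6·1.05) = 0.03218 K/W
  R_stainless steel = L/(kA) = 0.00988/(14.7·1.05) = 6.401×10^-4 K/W
  R_calcium silicate = L/(kA) = 0.0734/(0.0636·1.05) = 1.099 K/W
ΣR = 0.03218 + 6.401×10^-4 + 1.099 = 1.132 K/W
Q = ΔT/ΣR = (523 K − 301.2 K)/1.132 = 195.9 W
From the inner boundary to the stainless steel/calcium silicate interface, ΣR_partial = 0.03282 K/W.
T_interface = T_in − Q·ΣR_partial = 523 K − (195.9)(0.03282) = 517 K

T = 517 K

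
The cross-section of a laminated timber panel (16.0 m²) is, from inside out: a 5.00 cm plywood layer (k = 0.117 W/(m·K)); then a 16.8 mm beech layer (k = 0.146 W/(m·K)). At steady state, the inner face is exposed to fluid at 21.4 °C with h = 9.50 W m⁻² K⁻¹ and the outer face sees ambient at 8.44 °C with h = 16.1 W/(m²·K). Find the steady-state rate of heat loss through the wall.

Q = 292 W

Series thermal resistances, inner to outer:
  R_conv,in = 1/(hA) = 1/(9.50·16.0) = 0.006579 K/W
  R_plywood = L/(kA) = 0.0500/(0.117·16.0) = 0.02671 K/W
  R_beech = L/(kA) = 0.0168/(0.146·16.0) = 0.007192 K/W
  R_conv,out = 1/(hA) = 1/(16.1·16.0) = 0.003882 K/W
ΣR = 0.006579 + 0.02671 + 0.007192 + 0.003882 = 0.04436 K/W
Q = ΔT/ΣR = (21.4 °C − 8.44 °C)/0.04436 = 292 W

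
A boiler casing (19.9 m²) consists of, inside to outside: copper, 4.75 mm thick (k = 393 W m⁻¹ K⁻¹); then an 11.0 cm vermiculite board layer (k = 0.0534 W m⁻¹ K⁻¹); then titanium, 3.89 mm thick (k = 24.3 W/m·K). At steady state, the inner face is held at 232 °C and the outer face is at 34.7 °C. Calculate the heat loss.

Resistance network (inner→outer):
  R_copper = L/(kA) = 0.00475/(393·19.9) = 6.074×10^-7 K/W
  R_vermiculite board = L/(kA) = 0.110/(0.0534·19.9) = 0.1035 K/W
  R_titanium = L/(kA) = 0.00389/(24.3·19.9) = 8.044×10^-6 K/W
ΣR = 6.074×10^-7 + 0.1035 + 8.044×10^-6 = 0.1035 K/W
Q = ΔT/ΣR = (232 °C − 34.7 °C)/0.1035 = 1910 W

Q = 1910 W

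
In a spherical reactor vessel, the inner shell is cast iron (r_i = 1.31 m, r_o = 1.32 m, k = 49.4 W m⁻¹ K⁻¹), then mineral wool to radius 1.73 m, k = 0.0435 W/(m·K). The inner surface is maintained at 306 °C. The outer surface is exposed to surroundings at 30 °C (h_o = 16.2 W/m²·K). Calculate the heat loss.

Q = 836 W

Resistance network (inner→outer):
  R_cast iron = (1/1.31 − 1/1.32)/(4πk) = 0.005783/(4π·49.4) = 9.316×10^-6 K/W
  R_mineral wool = (1/1.32 − 1/1.73)/(4πk) = 0.1795/(4π·0.0435) = 0.3284 K/W
  R_conv,out = 1/(4πr²h) = 1/(4π·1.73²·16.2) = 0.001641 K/W
ΣR = 9.316×10^-6 + 0.3284 + 0.001641 = 0.3301 K/W
Q = ΔT/ΣR = (306 °C − 30 °C)/0.3301 = 836 W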